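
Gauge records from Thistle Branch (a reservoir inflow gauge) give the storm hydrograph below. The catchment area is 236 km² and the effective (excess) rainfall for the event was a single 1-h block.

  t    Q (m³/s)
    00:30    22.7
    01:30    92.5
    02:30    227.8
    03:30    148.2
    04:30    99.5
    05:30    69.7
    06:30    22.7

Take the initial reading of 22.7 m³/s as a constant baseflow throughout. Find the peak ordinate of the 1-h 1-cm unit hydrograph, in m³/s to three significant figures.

U_p ≈ 256 m³/s

Direct runoff: 0.0, 69.8, 205.1, 125.5, 76.8, 47.0, 0.0 m³/s; ΣQ_DR = 524.2 m³/s, peak = 205.1 m³/s.
Runoff depth d = ΣQ_DR·Δt / A = 524.2 × 3600 / (236 km²) = 7.996 mm.
The 1-cm UH is the DRH scaled by (10 mm)/d, so U_p = 205.1 × 10/7.996 = 256 m³/s.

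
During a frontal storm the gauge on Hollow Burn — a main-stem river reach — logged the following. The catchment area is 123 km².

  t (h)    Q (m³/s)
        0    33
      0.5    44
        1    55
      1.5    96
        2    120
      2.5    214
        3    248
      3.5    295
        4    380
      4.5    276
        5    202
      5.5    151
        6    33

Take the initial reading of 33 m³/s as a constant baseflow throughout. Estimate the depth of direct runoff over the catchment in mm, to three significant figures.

d ≈ 25.1 mm

Direct runoff: 0.0, 11.0, 22.0, 63.0, 87.0, 181.0, 215.0, 262.0, 347.0, 243.0, 169.0, 118.0, 0.0 m³/s; ΣQ_DR = 1718 m³/s.
V = ΣQ_DR · Δt = 1718 × 1800 s = 3.092 × 10^6 m³.
Over A = 123 km², depth = V / A = 25.1 mm.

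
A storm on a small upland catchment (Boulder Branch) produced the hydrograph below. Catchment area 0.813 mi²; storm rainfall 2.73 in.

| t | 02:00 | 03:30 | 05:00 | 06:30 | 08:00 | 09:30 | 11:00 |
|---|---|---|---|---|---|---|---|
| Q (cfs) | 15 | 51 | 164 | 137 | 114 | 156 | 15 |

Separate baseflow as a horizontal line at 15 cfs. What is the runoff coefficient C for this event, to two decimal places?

C ≈ 0.57

ΣQ_DR = 547.0 cfs; V = ΣQ_DR·Δt = 2.954 × 10^6 ft³.
Runoff depth d = V / A = 1.564 in.
C = d / P = 1.564 / 2.73 = 0.57.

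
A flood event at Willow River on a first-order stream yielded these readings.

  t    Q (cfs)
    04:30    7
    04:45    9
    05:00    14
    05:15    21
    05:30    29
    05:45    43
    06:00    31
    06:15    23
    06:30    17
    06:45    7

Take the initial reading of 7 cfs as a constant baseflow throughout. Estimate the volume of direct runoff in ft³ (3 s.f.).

V ≈ 1.18 × 10^5 ft³

Direct-runoff ordinates (Q − Q_b): 0.0, 2.0, 7.0, 14.0, 22.0, 36.0, 24.0, 16.0, 10.0, 0.0 cfs.
ΣQ_DR = 131.0 cfs.
With Δt = 0.25 h = 900 s, V = ΣQ_DR · Δt = 131.0 × 900 = 1.18 × 10^5 ft³.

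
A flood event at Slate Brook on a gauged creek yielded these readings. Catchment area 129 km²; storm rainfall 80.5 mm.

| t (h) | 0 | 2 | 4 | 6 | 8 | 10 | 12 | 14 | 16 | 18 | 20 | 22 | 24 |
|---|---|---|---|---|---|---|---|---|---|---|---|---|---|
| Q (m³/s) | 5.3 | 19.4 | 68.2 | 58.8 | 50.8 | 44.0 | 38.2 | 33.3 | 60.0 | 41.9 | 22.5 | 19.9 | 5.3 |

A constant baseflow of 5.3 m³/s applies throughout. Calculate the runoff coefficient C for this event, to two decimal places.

C ≈ 0.28

ΣQ_DR = 398.7 m³/s; V = ΣQ_DR·Δt = 2.871 × 10^6 m³.
Runoff depth d = V / A = 22.25 mm.
C = d / P = 22.25 / 80.5 = 0.28.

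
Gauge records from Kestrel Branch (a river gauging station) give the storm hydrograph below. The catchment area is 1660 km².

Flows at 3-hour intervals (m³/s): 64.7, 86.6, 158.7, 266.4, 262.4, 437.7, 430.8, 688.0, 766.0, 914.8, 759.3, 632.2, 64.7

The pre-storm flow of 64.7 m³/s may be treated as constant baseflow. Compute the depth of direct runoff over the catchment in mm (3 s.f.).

Direct runoff: 0.0, 21.9, 94.0, 201.7, 197.7, 373.0, 366.1, 623.3, 701.3, 850.1, 694.6, 567.5, 0.0 m³/s; ΣQ_DR = 4691 m³/s.
V = ΣQ_DR · Δt = 4691 × 10800 s = 5.066 × 10^7 m³.
Over A = 1660 km², depth = V / A = 30.5 mm.

d ≈ 30.5 mm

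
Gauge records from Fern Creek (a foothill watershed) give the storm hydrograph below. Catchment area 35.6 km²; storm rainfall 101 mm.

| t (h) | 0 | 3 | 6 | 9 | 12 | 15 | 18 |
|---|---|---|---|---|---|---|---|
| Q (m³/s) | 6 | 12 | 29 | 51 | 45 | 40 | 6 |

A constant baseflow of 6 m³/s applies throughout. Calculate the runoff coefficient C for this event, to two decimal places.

ΣQ_DR = 147.0 m³/s; V = ΣQ_DR·Δt = 1.588 × 10^6 m³.
Runoff depth d = V / A = 44.60 mm.
C = d / P = 44.60 / 101 = 0.44.

C ≈ 0.44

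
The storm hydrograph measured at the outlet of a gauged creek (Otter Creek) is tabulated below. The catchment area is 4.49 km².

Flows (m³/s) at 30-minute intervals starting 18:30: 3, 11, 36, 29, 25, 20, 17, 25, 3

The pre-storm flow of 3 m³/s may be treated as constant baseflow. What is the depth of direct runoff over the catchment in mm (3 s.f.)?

d ≈ 56.9 mm

Direct runoff: 0.0, 8.0, 33.0, 26.0, 22.0, 17.0, 14.0, 22.0, 0.0 m³/s; ΣQ_DR = 142.0 m³/s.
V = ΣQ_DR · Δt = 142.0 × 1800 s = 2.556 × 10^5 m³.
Over A = 4.49 km², depth = V / A = 56.9 mm.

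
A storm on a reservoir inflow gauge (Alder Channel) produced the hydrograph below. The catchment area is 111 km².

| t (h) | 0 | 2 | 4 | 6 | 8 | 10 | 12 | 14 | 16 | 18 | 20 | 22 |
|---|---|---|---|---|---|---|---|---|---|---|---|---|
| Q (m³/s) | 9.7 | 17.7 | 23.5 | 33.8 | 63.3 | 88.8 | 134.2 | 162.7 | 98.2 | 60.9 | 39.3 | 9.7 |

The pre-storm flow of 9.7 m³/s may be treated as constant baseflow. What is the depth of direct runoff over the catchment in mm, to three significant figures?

d ≈ 40.6 mm

Direct runoff: 0.0, 8.0, 13.8, 24.1, 53.6, 79.1, 124.5, 153.0, 88.5, 51.2, 29.6, 0.0 m³/s; ΣQ_DR = 625.4 m³/s.
V = ΣQ_DR · Δt = 625.4 × 7200 s = 4.503 × 10^6 m³.
Over A = 111 km², depth = V / A = 40.6 mm.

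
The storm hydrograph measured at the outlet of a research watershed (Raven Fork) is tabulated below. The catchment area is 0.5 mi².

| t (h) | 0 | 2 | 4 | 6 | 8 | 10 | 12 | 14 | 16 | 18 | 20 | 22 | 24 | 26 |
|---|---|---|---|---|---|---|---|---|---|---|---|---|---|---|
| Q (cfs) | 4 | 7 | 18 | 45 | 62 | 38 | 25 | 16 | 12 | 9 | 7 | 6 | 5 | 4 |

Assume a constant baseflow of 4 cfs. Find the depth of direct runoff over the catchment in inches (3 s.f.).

d ≈ 1.25 in

Direct runoff: 0.0, 3.0, 14.0, 41.0, 58.0, 34.0, 21.0, 12.0, 8.0, 5.0, 3.0, 2.0, 1.0, 0.0 cfs; ΣQ_DR = 202.0 cfs.
V = ΣQ_DR · Δt = 202.0 × 7200 s = 1.454 × 10^6 ft³.
Over A = 0.5 mi², depth = V / A = 1.25 in.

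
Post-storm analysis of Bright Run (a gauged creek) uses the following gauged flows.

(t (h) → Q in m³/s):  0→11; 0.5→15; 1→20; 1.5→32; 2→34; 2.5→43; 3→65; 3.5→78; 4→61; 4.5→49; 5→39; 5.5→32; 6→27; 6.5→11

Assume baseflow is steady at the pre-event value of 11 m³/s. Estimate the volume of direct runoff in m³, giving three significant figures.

Direct-runoff ordinates (Q − Q_b): 0.0, 4.0, 9.0, 21.0, 23.0, 32.0, 54.0, 67.0, 50.0, 38.0, 28.0, 21.0, 16.0, 0.0 m³/s.
ΣQ_DR = 363.0 m³/s.
With Δt = 0.5 h = 1800 s, V = ΣQ_DR · Δt = 363.0 × 1800 = 6.53 × 10^5 m³.

V ≈ 6.53 × 10^5 m³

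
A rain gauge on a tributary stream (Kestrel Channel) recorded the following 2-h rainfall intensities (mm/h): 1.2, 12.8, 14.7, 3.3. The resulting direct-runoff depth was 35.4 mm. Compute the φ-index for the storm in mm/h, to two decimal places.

Only the 2 blocks with intensity above φ contribute runoff: 12.8, 14.7 mm/h.
Σ(I−φ)·Δt = d  ⇒  (12.8+14.7 − 2φ)·2 = 35.4
φ = (27.50 − 35.4/2) / 2 = 4.90 mm/h.

φ ≈ 4.90 mm/h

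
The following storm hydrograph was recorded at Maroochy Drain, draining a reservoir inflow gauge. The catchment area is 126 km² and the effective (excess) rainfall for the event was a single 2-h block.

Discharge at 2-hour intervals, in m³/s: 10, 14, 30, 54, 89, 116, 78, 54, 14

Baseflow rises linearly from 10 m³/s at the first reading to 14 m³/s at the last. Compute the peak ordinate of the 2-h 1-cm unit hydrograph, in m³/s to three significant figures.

Direct runoff: 0.00, 3.50, 19.00, 42.50, 77.00, 103.50, 65.00, 40.50, 0.00 m³/s; ΣQ_DR = 351.0 m³/s, peak = 103.50 m³/s.
Runoff depth d = ΣQ_DR·Δt / A = 351.0 × 7200 / (126 km²) = 20.06 mm.
The 1-cm UH is the DRH scaled by (10 mm)/d, so U_p = 103.50 × 10/20.06 = 51.6 m³/s.

U_p ≈ 51.6 m³/s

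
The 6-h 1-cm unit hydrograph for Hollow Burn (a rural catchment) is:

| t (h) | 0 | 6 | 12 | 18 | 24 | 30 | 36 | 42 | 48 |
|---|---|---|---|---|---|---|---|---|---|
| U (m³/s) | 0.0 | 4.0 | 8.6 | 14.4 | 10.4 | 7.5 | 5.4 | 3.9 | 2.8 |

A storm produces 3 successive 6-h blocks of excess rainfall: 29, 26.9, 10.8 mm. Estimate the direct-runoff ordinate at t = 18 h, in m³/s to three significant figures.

Q ≈ 69.2 m³/s

By discrete convolution, Q_j = Σ (P_i / 10 mm) · U_{j−i}.
At t = 18 h (j=3): Q = (29/10)·14.4 + (26.9/10)·8.6 + (10.8/10)·4.0 = 69.2 m³/s.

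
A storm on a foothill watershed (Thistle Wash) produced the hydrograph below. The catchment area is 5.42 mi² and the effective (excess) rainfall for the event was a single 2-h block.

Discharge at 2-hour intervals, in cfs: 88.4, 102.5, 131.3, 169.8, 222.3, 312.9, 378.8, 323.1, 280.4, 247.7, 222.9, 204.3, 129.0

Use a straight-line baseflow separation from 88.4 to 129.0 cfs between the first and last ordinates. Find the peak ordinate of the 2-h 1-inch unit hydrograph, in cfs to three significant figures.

U_p ≈ 337 cfs

Direct runoff: 0.00, 10.72, 36.13, 71.25, 120.37, 207.58, 270.10, 211.02, 164.93, 128.85, 100.67, 78.68, 0.00 cfs; ΣQ_DR = 1400 cfs, peak = 270.10 cfs.
Runoff depth d = ΣQ_DR·Δt / A = 1400 × 7200 / (5.42 mi²) = 0.8007 in.
The 1-inch UH is the DRH scaled by (1 in)/d, so U_p = 270.10 × 1/0.8007 = 337 cfs.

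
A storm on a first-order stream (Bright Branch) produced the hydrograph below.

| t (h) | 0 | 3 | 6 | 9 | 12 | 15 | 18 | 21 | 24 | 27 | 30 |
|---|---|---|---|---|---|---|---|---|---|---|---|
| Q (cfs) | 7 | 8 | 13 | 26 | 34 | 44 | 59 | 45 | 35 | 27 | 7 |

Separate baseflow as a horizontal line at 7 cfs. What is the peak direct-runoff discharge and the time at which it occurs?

Subtracting baseflow gives direct-runoff ordinates: 0.0, 1.0, 6.0, 19.0, 27.0, 37.0, 52.0, 38.0, 28.0, 20.0, 0.0 cfs.
The maximum is 52.0 cfs, occurring at the reading for t = 18 h.

Q_p = 52.0 cfs at t = 18 h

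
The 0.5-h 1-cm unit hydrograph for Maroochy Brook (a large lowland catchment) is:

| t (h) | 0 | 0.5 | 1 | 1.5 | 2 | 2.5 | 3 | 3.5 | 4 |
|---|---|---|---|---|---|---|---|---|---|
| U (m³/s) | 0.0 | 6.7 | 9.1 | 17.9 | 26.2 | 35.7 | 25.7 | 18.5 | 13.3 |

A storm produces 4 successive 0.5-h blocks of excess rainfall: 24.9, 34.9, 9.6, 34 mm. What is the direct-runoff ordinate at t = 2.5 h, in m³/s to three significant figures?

By discrete convolution, Q_j = Σ (P_i / 10 mm) · U_{j−i}.
At t = 2.5 h (j=5): Q = (24.9/10)·35.7 + (34.9/10)·26.2 + (9.6/10)·17.9 + (34/10)·9.1 = 228 m³/s.

Q ≈ 228 m³/s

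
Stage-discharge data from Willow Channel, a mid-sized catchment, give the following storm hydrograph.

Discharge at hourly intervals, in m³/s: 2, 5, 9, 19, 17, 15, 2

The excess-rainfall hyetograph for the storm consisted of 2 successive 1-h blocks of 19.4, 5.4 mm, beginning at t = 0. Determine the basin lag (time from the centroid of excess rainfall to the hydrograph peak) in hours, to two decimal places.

Centroid of excess rainfall: t_c = Σ P_i·t̄_i / ΣP_i = 0.7177 h (block centres at 0.5, 1.5 h).
Hydrograph peak occurs at t = 3 h, so basin lag t_L = 3 − 0.7177 = 2.28 h.

t_L ≈ 2.28 h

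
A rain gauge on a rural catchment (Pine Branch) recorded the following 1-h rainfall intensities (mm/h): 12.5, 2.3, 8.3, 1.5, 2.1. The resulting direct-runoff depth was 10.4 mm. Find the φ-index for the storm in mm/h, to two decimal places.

φ ≈ 5.20 mm/h

Only the 2 blocks with intensity above φ contribute runoff: 12.5, 8.3 mm/h.
Σ(I−φ)·Δt = d  ⇒  (12.5+8.3 − 2φ)·1 = 10.4
φ = (20.80 − 10.4/1) / 2 = 5.20 mm/h.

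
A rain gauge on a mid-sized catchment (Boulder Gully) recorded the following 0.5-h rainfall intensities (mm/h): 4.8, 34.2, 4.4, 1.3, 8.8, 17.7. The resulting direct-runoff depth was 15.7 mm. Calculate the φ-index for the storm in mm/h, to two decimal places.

φ ≈ 10.25 mm/h

Only the 2 blocks with intensity above φ contribute runoff: 34.2, 17.7 mm/h.
Σ(I−φ)·Δt = d  ⇒  (34.2+17.7 − 2φ)·0.5 = 15.7
φ = (51.90 − 15.7/0.5) / 2 = 10.25 mm/h.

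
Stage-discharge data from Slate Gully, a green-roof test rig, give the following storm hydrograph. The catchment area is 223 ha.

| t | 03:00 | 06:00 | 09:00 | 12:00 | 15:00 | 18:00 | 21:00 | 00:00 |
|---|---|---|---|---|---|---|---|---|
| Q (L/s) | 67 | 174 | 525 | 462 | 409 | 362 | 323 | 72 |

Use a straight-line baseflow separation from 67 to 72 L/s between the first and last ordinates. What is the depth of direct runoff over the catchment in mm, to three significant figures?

d ≈ 8.90 mm

Direct runoff: 0.00, 106.29, 456.57, 392.86, 339.14, 291.43, 251.71, 0.00 L/s; ΣQ_DR = 1838 L/s.
V = ΣQ_DR · Δt = 1838 × 10800 s = 1.985 × 10^7 L.
Over A = 223 ha, depth = V / A = 8.90 mm.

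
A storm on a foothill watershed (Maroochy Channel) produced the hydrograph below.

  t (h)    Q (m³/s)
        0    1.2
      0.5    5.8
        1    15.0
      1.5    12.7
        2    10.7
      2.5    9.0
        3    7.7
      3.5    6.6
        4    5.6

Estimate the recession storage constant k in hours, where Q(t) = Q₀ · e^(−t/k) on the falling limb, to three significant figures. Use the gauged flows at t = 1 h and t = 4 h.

On the falling limb, Q drops from 15.0 to 5.6 m³/s between t = 1 h and t = 4 h (Δt = 3 h).
k = −Δt / ln(Q₂/Q₁) = −3 / ln(5.6/15.0) = 3.04 h.

k ≈ 3.04 h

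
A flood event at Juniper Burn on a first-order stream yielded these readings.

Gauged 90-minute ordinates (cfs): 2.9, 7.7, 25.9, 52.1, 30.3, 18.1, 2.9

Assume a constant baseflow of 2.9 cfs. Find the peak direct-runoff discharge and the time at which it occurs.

Q_p = 49.2 cfs at t = 4.5 h

Subtracting baseflow gives direct-runoff ordinates: 0.0, 4.8, 23.0, 49.2, 27.4, 15.2, 0.0 cfs.
The maximum is 49.2 cfs, occurring at the reading for t = 4.5 h.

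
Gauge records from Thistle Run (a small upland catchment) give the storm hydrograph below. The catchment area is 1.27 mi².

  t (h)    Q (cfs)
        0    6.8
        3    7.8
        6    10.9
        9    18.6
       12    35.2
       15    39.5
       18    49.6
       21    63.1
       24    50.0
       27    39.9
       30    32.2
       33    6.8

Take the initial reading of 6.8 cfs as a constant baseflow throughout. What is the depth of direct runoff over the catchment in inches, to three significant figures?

d ≈ 1.02 in

Direct runoff: 0.0, 1.0, 4.1, 11.8, 28.4, 32.7, 42.8, 56.3, 43.2, 33.1, 25.4, 0.0 cfs; ΣQ_DR = 278.8 cfs.
V = ΣQ_DR · Δt = 278.8 × 10800 s = 3.011 × 10^6 ft³.
Over A = 1.27 mi², depth = V / A = 1.02 in.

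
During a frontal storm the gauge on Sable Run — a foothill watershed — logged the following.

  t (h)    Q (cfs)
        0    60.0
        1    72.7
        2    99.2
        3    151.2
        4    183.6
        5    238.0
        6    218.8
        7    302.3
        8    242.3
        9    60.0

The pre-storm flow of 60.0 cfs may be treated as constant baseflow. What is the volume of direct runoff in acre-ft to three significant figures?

V ≈ 85.0 acre-ft

Direct-runoff ordinates (Q − Q_b): 0.0, 12.7, 39.2, 91.2, 123.6, 178.0, 158.8, 242.3, 182.3, 0.0 cfs.
ΣQ_DR = 1028 cfs.
With Δt = 1 h = 3600 s, V = ΣQ_DR · Δt = 1028 × 3600 = 3.70 × 10^6 ft³ = 85.0 acre-ft.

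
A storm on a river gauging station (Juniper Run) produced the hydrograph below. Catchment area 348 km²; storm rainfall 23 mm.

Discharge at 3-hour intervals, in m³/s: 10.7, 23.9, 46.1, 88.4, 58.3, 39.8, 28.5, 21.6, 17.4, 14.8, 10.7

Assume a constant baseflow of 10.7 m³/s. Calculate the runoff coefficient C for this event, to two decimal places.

C ≈ 0.33

ΣQ_DR = 242.5 m³/s; V = ΣQ_DR·Δt = 2.619 × 10^6 m³.
Runoff depth d = V / A = 7.526 mm.
C = d / P = 7.526 / 23 = 0.33.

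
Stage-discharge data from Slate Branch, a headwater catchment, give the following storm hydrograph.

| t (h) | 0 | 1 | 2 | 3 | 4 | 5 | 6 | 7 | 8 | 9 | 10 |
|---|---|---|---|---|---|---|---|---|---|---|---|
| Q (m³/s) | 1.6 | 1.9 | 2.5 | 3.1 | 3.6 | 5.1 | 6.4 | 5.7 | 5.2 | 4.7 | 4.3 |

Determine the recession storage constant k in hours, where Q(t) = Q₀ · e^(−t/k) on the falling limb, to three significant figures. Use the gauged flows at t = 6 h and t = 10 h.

k ≈ 10.1 h

On the falling limb, Q drops from 6.4 to 4.3 m³/s between t = 6 h and t = 10 h (Δt = 4 h).
k = −Δt / ln(Q₂/Q₁) = −4 / ln(4.3/6.4) = 10.1 h.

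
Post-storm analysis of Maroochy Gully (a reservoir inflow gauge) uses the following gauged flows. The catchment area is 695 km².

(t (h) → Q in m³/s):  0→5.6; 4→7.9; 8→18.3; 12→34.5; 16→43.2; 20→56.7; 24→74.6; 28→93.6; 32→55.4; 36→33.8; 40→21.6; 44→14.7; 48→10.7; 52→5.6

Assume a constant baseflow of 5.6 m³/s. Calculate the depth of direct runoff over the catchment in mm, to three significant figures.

Direct runoff: 0.0, 2.3, 12.7, 28.9, 37.6, 51.1, 69.0, 88.0, 49.8, 28.2, 16.0, 9.1, 5.1, 0.0 m³/s; ΣQ_DR = 397.8 m³/s.
V = ΣQ_DR · Δt = 397.8 × 14400 s = 5.728 × 10^6 m³.
Over A = 695 km², depth = V / A = 8.24 mm.

d ≈ 8.24 mm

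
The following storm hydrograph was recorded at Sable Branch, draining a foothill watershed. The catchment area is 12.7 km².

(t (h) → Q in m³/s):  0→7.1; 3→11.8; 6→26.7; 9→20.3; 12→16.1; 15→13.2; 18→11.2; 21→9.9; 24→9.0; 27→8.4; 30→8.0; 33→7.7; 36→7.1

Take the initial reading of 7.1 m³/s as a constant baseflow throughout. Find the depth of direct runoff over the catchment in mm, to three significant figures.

Direct runoff: 0.0, 4.7, 19.6, 13.2, 9.0, 6.1, 4.1, 2.8, 1.9, 1.3, 0.9, 0.6, 0.0 m³/s; ΣQ_DR = 64.20 m³/s.
V = ΣQ_DR · Δt = 64.20 × 10800 s = 6.934 × 10^5 m³.
Over A = 12.7 km², depth = V / A = 54.6 mm.

d ≈ 54.6 mm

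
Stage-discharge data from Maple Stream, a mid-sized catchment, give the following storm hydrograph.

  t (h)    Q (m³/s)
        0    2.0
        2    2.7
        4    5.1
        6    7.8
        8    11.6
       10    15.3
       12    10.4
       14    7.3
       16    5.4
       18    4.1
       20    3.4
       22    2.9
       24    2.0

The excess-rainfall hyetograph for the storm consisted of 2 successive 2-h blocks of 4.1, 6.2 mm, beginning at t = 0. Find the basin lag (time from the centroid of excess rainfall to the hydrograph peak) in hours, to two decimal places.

Centroid of excess rainfall: t_c = Σ P_i·t̄_i / ΣP_i = 2.2039 h (block centres at 1, 3 h).
Hydrograph peak occurs at t = 10 h, so basin lag t_L = 10 − 2.2039 = 7.80 h.

t_L ≈ 7.80 h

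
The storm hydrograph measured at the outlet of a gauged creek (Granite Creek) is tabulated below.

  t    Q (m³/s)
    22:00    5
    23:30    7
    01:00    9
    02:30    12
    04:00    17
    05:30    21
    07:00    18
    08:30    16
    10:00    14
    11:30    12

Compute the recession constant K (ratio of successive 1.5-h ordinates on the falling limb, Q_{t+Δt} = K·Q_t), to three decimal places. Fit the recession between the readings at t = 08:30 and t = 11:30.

K ≈ 0.866

Using the recession-limb readings at t = 08:30 and t = 11:30: Q falls from 16 to 12 m³/s over 2 intervals.
K = (Q₂/Q₁)^(1/2) = (12/16)^(1/2) = 0.866.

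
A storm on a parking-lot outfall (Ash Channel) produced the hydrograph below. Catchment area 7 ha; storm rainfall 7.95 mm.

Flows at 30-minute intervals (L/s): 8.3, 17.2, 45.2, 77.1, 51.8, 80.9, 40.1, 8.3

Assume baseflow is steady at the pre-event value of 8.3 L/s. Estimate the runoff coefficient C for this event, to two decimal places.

C ≈ 0.85

ΣQ_DR = 262.5 L/s; V = ΣQ_DR·Δt = 4.725 × 10^5 L.
Runoff depth d = V / A = 6.750 mm.
C = d / P = 6.750 / 7.95 = 0.85.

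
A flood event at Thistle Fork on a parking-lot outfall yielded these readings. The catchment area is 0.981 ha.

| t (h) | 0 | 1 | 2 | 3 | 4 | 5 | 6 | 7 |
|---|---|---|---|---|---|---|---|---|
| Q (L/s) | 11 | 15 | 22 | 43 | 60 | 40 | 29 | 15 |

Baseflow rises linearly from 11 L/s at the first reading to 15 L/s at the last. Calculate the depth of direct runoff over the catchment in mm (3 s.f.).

Direct runoff: 0.00, 3.43, 9.86, 30.29, 46.71, 26.14, 14.57, 0.00 L/s; ΣQ_DR = 131.0 L/s.
V = ΣQ_DR · Δt = 131.0 × 3600 s = 4.716 × 10^5 L.
Over A = 0.981 ha, depth = V / A = 48.1 mm.

d ≈ 48.1 mm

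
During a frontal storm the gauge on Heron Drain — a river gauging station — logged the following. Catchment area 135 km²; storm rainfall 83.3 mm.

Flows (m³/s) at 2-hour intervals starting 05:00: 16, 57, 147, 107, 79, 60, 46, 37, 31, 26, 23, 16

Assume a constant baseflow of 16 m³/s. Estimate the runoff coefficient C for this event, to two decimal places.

ΣQ_DR = 453.0 m³/s; V = ΣQ_DR·Δt = 3.262 × 10^6 m³.
Runoff depth d = V / A = 24.16 mm.
C = d / P = 24.16 / 83.3 = 0.29.

C ≈ 0.29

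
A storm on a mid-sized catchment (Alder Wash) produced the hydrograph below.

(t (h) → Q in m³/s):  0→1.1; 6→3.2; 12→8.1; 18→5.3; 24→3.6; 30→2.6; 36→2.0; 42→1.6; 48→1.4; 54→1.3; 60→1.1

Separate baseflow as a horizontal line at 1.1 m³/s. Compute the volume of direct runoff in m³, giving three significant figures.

Direct-runoff ordinates (Q − Q_b): 0.0, 2.1, 7.0, 4.2, 2.5, 1.5, 0.9, 0.5, 0.3, 0.2, 0.0 m³/s.
ΣQ_DR = 19.20 m³/s.
With Δt = 6 h = 21600 s, V = ΣQ_DR · Δt = 19.20 × 21600 = 4.15 × 10^5 m³.

V ≈ 4.15 × 10^5 m³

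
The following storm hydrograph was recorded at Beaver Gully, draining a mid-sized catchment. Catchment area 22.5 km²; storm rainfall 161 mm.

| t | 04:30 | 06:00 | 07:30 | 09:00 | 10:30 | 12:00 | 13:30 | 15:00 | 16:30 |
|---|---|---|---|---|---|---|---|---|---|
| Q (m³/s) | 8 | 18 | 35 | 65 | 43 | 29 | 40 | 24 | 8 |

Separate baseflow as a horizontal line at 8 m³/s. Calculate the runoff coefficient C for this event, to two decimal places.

ΣQ_DR = 198.0 m³/s; V = ΣQ_DR·Δt = 1.069 × 10^6 m³.
Runoff depth d = V / A = 47.52 mm.
C = d / P = 47.52 / 161 = 0.30.

C ≈ 0.30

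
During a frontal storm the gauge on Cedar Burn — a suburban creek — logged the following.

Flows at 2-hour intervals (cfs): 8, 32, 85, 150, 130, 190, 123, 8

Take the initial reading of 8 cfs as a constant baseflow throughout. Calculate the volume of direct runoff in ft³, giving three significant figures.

V ≈ 4.77 × 10^6 ft³

Direct-runoff ordinates (Q − Q_b): 0.0, 24.0, 77.0, 142.0, 122.0, 182.0, 115.0, 0.0 cfs.
ΣQ_DR = 662.0 cfs.
With Δt = 2 h = 7200 s, V = ΣQ_DR · Δt = 662.0 × 7200 = 4.77 × 10^6 ft³.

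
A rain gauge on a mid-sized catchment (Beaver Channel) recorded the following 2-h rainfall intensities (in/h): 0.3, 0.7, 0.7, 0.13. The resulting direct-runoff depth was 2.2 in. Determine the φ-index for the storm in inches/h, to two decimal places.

φ ≈ 0.20 in/h

Only the 3 blocks with intensity above φ contribute runoff: 0.3, 0.7, 0.7 in/h.
Σ(I−φ)·Δt = d  ⇒  (0.3+0.7+0.7 − 3φ)·2 = 2.2
φ = (1.700 − 2.2/2) / 3 = 0.20 in/h.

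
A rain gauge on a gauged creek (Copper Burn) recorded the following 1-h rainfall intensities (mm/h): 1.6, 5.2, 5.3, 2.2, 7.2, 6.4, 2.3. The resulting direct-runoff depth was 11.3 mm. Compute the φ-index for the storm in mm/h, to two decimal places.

φ ≈ 3.20 mm/h

Only the 4 blocks with intensity above φ contribute runoff: 5.2, 5.3, 7.2, 6.4 mm/h.
Σ(I−φ)·Δt = d  ⇒  (5.2+5.3+7.2+6.4 − 4φ)·1 = 11.3
φ = (24.10 − 11.3/1) / 4 = 3.20 mm/h.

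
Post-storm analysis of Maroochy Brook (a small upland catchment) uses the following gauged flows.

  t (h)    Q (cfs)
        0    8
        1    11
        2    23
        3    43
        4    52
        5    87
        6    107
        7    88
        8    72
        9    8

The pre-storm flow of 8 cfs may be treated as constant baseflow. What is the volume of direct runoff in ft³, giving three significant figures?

Direct-runoff ordinates (Q − Q_b): 0.0, 3.0, 15.0, 35.0, 44.0, 79.0, 99.0, 80.0, 64.0, 0.0 cfs.
ΣQ_DR = 419.0 cfs.
With Δt = 1 h = 3600 s, V = ΣQ_DR · Δt = 419.0 × 3600 = 1.51 × 10^6 ft³.

V ≈ 1.51 × 10^6 ft³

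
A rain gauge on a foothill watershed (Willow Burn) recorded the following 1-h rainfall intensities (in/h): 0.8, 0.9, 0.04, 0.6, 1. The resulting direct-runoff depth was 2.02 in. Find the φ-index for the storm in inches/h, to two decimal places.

Only the 4 blocks with intensity above φ contribute runoff: 0.8, 0.9, 0.6, 1 in/h.
Σ(I−φ)·Δt = d  ⇒  (0.8+0.9+0.6+1 − 4φ)·1 = 2.02
φ = (3.300 − 2.02/1) / 4 = 0.32 in/h.

φ ≈ 0.32 in/h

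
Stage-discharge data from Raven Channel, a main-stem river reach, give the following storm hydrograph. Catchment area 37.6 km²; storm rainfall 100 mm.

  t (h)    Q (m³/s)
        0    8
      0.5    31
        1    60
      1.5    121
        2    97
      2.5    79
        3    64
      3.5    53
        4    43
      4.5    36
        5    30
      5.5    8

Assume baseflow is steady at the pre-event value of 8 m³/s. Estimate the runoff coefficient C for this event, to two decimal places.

C ≈ 0.26

ΣQ_DR = 534.0 m³/s; V = ΣQ_DR·Δt = 9.612 × 10^5 m³.
Runoff depth d = V / A = 25.56 mm.
C = d / P = 25.56 / 100 = 0.26.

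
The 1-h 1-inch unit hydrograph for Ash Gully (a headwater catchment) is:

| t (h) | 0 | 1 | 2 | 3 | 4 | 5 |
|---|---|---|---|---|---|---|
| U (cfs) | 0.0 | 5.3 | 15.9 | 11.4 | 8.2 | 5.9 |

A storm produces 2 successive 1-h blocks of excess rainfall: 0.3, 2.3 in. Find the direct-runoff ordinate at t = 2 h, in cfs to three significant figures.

Q ≈ 17.0 cfs

By discrete convolution, Q_j = Σ (P_i / 1 in) · U_{j−i}.
At t = 2 h (j=2): Q = (0.3/1)·15.9 + (2.3/1)·5.3 = 17.0 cfs.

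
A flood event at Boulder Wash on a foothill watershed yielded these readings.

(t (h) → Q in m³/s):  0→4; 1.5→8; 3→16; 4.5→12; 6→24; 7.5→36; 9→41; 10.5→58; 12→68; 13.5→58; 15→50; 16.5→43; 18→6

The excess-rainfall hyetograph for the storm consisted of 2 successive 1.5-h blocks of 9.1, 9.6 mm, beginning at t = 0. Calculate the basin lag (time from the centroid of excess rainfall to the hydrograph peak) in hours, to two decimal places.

Centroid of excess rainfall: t_c = Σ P_i·t̄_i / ΣP_i = 1.5201 h (block centres at 0.75, 2.25 h).
Hydrograph peak occurs at t = 12 h, so basin lag t_L = 12 − 1.5201 = 10.48 h.

t_L ≈ 10.48 h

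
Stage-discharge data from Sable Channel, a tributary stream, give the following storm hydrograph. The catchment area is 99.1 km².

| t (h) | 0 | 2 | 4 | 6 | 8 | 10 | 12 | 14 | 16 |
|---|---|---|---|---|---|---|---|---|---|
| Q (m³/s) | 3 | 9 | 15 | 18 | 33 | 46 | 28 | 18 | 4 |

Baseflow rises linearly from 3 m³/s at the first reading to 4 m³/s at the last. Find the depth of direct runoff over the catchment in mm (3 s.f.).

d ≈ 10.4 mm

Direct runoff: 0.00, 5.88, 11.75, 14.62, 29.50, 42.38, 24.25, 14.12, 0.00 m³/s; ΣQ_DR = 142.5 m³/s.
V = ΣQ_DR · Δt = 142.5 × 7200 s = 1.026 × 10^6 m³.
Over A = 99.1 km², depth = V / A = 10.4 mm.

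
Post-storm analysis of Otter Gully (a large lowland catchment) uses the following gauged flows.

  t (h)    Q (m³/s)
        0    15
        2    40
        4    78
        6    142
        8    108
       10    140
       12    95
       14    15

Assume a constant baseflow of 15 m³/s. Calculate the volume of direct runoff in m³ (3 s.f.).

Direct-runoff ordinates (Q − Q_b): 0.0, 25.0, 63.0, 127.0, 93.0, 125.0, 80.0, 0.0 m³/s.
ΣQ_DR = 513.0 m³/s.
With Δt = 2 h = 7200 s, V = ΣQ_DR · Δt = 513.0 × 7200 = 3.69 × 10^6 m³.

V ≈ 3.69 × 10^6 m³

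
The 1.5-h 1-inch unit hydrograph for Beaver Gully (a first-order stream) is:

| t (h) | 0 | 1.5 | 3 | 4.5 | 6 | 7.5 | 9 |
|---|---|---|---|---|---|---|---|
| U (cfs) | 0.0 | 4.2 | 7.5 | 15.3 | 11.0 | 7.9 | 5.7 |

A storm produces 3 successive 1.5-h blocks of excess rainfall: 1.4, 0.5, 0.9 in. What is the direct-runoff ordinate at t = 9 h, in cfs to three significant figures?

By discrete convolution, Q_j = Σ (P_i / 1 in) · U_{j−i}.
At t = 9 h (j=6): Q = (1.4/1)·5.7 + (0.5/1)·7.9 + (0.9/1)·11.0 = 21.8 cfs.

Q ≈ 21.8 cfs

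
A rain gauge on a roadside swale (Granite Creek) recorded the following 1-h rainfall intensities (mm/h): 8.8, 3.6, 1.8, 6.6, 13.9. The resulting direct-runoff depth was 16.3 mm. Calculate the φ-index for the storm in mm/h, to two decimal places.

Only the 3 blocks with intensity above φ contribute runoff: 8.8, 6.6, 13.9 mm/h.
Σ(I−φ)·Δt = d  ⇒  (8.8+6.6+13.9 − 3φ)·1 = 16.3
φ = (29.30 − 16.3/1) / 3 = 4.33 mm/h.

φ ≈ 4.33 mm/h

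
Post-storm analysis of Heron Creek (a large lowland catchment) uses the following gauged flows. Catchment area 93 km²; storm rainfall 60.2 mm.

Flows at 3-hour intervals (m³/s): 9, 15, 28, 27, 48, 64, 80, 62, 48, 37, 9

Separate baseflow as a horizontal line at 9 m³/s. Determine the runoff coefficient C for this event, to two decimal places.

ΣQ_DR = 328.0 m³/s; V = ΣQ_DR·Δt = 3.542 × 10^6 m³.
Runoff depth d = V / A = 38.09 mm.
C = d / P = 38.09 / 60.2 = 0.63.

C ≈ 0.63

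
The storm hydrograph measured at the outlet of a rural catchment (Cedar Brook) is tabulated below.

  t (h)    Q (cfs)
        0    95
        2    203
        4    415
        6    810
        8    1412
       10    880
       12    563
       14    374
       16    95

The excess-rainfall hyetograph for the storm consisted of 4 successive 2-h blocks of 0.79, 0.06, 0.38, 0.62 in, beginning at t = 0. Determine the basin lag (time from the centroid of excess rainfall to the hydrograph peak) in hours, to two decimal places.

t_L ≈ 4.10 h

Centroid of excess rainfall: t_c = Σ P_i·t̄_i / ΣP_i = 3.8973 h (block centres at 1, 3, 5, 7 h).
Hydrograph peak occurs at t = 8 h, so basin lag t_L = 8 − 3.8973 = 4.10 h.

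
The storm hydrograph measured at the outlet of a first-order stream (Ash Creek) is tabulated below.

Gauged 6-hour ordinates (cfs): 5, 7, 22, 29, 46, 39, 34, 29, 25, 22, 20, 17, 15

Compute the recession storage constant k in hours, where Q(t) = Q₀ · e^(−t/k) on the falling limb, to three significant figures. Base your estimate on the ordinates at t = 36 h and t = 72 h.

k ≈ 44.0 h

On the falling limb, Q drops from 34 to 15 cfs between t = 36 h and t = 72 h (Δt = 36 h).
k = −Δt / ln(Q₂/Q₁) = −36 / ln(15/34) = 44.0 h.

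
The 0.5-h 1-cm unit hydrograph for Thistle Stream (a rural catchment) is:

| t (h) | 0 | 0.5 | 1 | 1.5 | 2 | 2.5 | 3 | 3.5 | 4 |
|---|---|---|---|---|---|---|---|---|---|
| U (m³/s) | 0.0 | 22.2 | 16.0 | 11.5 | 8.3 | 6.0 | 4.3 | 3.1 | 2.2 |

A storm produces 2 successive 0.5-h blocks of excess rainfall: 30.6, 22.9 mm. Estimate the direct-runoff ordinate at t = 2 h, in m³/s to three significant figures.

Q ≈ 51.7 m³/s

By discrete convolution, Q_j = Σ (P_i / 10 mm) · U_{j−i}.
At t = 2 h (j=4): Q = (30.6/10)·8.3 + (22.9/10)·11.5 = 51.7 m³/s.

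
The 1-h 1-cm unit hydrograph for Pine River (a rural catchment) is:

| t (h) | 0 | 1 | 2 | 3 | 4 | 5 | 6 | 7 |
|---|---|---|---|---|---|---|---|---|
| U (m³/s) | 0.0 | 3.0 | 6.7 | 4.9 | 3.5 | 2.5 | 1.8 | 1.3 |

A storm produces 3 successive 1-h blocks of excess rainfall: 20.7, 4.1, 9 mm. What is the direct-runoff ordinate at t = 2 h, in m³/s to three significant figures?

Q ≈ 15.1 m³/s

By discrete convolution, Q_j = Σ (P_i / 10 mm) · U_{j−i}.
At t = 2 h (j=2): Q = (20.7/10)·6.7 + (4.1/10)·3.0 + (9/10)·0.0 = 15.1 m³/s.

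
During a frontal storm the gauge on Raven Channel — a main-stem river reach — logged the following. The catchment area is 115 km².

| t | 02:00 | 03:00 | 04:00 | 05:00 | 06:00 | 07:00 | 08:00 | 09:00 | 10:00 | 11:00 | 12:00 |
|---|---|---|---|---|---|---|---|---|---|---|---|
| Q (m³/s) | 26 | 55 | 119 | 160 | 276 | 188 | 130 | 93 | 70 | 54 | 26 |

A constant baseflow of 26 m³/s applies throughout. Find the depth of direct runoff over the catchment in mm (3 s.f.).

Direct runoff: 0.0, 29.0, 93.0, 134.0, 250.0, 162.0, 104.0, 67.0, 44.0, 28.0, 0.0 m³/s; ΣQ_DR = 911.0 m³/s.
V = ΣQ_DR · Δt = 911.0 × 3600 s = 3.280 × 10^6 m³.
Over A = 115 km², depth = V / A = 28.5 mm.

d ≈ 28.5 mm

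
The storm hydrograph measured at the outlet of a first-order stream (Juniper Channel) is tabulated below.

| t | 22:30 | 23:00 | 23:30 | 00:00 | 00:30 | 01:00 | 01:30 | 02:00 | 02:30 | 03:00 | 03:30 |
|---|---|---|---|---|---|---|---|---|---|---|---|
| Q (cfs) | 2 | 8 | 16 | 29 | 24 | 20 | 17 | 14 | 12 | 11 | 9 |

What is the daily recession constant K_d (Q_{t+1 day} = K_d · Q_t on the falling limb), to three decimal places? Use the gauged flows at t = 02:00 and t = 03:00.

K_d ≈ 0.003

Between t = 02:00 and t = 03:00 the flow falls from 14 to 11 cfs over 2×0.5 h = 1 h.
Per-interval ratio K = (11/14)^(1/2) = 0.8864; K_d = K^(24/0.5) = 0.003.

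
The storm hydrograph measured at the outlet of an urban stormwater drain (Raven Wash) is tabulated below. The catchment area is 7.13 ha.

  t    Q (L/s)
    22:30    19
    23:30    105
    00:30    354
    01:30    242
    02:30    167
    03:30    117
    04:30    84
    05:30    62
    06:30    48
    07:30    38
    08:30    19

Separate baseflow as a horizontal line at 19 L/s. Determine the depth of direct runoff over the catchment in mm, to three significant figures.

d ≈ 52.8 mm

Direct runoff: 0.0, 86.0, 335.0, 223.0, 148.0, 98.0, 65.0, 43.0, 29.0, 19.0, 0.0 L/s; ΣQ_DR = 1046 L/s.
V = ΣQ_DR · Δt = 1046 × 3600 s = 3.766 × 10^6 L.
Over A = 7.13 ha, depth = V / A = 52.8 mm.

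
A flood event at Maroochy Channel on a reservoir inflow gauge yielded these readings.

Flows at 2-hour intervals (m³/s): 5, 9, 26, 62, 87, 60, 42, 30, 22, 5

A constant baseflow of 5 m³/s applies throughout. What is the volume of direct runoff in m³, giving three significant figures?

Direct-runoff ordinates (Q − Q_b): 0.0, 4.0, 21.0, 57.0, 82.0, 55.0, 37.0, 25.0, 17.0, 0.0 m³/s.
ΣQ_DR = 298.0 m³/s.
With Δt = 2 h = 7200 s, V = ΣQ_DR · Δt = 298.0 × 7200 = 2.15 × 10^6 m³.

V ≈ 2.15 × 10^6 m³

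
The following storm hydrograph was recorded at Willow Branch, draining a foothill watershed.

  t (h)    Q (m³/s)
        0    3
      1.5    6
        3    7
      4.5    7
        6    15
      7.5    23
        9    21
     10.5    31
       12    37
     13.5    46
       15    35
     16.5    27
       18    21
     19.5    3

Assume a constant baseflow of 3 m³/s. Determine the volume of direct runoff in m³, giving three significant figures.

Direct-runoff ordinates (Q − Q_b): 0.0, 3.0, 4.0, 4.0, 12.0, 20.0, 18.0, 28.0, 34.0, 43.0, 32.0, 24.0, 18.0, 0.0 m³/s.
ΣQ_DR = 240.0 m³/s.
With Δt = 1.5 h = 5400 s, V = ΣQ_DR · Δt = 240.0 × 5400 = 1.30 × 10^6 m³.

V ≈ 1.30 × 10^6 m³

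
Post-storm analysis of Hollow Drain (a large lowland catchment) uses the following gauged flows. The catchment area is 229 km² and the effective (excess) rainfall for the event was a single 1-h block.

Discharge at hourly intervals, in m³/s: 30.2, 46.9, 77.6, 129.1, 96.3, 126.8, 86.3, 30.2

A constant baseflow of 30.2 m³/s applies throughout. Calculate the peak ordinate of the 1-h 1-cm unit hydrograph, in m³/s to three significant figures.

U_p ≈ 165 m³/s

Direct runoff: 0.0, 16.7, 47.4, 98.9, 66.1, 96.6, 56.1, 0.0 m³/s; ΣQ_DR = 381.8 m³/s, peak = 98.9 m³/s.
Runoff depth d = ΣQ_DR·Δt / A = 381.8 × 3600 / (229 km²) = 6.002 mm.
The 1-cm UH is the DRH scaled by (10 mm)/d, so U_p = 98.9 × 10/6.002 = 165 m³/s.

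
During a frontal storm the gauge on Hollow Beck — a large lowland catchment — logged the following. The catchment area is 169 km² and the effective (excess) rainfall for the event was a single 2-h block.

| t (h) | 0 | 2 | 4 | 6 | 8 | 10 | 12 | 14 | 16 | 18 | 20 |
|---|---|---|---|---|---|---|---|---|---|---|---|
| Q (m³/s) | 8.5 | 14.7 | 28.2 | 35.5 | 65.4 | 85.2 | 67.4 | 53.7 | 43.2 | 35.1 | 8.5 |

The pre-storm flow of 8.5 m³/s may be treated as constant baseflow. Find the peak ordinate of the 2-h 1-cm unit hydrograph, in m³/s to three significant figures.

Direct runoff: 0.0, 6.2, 19.7, 27.0, 56.9, 76.7, 58.9, 45.2, 34.7, 26.6, 0.0 m³/s; ΣQ_DR = 351.9 m³/s, peak = 76.7 m³/s.
Runoff depth d = ΣQ_DR·Δt / A = 351.9 × 7200 / (169 km²) = 14.99 mm.
The 1-cm UH is the DRH scaled by (10 mm)/d, so U_p = 76.7 × 10/14.99 = 51.2 m³/s.

U_p ≈ 51.2 m³/s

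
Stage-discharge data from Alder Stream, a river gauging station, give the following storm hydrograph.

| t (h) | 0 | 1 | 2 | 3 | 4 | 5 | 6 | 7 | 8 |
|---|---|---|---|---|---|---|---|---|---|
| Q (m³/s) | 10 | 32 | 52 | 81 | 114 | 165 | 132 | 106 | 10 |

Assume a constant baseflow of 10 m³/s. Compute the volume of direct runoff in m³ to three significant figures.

Direct-runoff ordinates (Q − Q_b): 0.0, 22.0, 42.0, 71.0, 104.0, 155.0, 122.0, 96.0, 0.0 m³/s.
ΣQ_DR = 612.0 m³/s.
With Δt = 1 h = 3600 s, V = ΣQ_DR · Δt = 612.0 × 3600 = 2.20 × 10^6 m³.

V ≈ 2.20 × 10^6 m³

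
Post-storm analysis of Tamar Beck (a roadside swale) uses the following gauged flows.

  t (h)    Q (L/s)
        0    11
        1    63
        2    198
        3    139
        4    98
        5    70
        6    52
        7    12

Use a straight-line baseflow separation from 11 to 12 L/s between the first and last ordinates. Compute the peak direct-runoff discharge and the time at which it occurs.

Subtracting baseflow gives direct-runoff ordinates: 0.00, 51.86, 186.71, 127.57, 86.43, 58.29, 40.14, 0.00 L/s.
The maximum is 186.71 L/s, occurring at the reading for t = 2 h.

Q_p = 186.71 L/s at t = 2 h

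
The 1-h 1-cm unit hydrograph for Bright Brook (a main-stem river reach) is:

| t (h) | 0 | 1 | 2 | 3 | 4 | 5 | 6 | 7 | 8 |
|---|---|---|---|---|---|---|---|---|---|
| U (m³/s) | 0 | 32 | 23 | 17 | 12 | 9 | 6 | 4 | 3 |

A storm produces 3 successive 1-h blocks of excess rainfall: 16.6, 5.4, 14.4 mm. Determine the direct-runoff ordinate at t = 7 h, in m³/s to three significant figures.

Q ≈ 22.8 m³/s

By discrete convolution, Q_j = Σ (P_i / 10 mm) · U_{j−i}.
At t = 7 h (j=7): Q = (16.6/10)·4 + (5.4/10)·6 + (14.4/10)·9 = 22.8 m³/s.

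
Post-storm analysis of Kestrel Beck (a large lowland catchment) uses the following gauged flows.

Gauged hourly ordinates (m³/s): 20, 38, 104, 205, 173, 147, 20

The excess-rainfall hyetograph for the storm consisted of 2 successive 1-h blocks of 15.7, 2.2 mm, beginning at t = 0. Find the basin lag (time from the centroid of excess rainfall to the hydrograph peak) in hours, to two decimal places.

t_L ≈ 2.38 h

Centroid of excess rainfall: t_c = Σ P_i·t̄_i / ΣP_i = 0.6229 h (block centres at 0.5, 1.5 h).
Hydrograph peak occurs at t = 3 h, so basin lag t_L = 3 − 0.6229 = 2.38 h.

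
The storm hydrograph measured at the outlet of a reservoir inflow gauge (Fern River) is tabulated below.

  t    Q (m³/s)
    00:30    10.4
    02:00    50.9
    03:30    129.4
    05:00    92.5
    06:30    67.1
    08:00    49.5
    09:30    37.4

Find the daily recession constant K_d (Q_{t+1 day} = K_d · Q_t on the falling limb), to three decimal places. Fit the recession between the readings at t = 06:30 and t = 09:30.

K_d ≈ 0.009

Between t = 06:30 and t = 09:30 the flow falls from 67.1 to 37.4 m³/s over 2×1.5 h = 3 h.
Per-interval ratio K = (37.4/67.1)^(1/2) = 0.7466; K_d = K^(24/1.5) = 0.009.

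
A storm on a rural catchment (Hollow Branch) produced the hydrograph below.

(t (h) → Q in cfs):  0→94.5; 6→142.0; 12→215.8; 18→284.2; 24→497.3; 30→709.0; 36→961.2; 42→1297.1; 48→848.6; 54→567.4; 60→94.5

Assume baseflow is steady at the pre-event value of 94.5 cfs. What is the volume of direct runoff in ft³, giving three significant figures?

V ≈ 1.01 × 10^8 ft³

Direct-runoff ordinates (Q − Q_b): 0.0, 47.5, 121.3, 189.7, 402.8, 614.5, 866.7, 1202.6, 754.1, 472.9, 0.0 cfs.
ΣQ_DR = 4672 cfs.
With Δt = 6 h = 21600 s, V = ΣQ_DR · Δt = 4672 × 21600 = 1.01 × 10^8 ft³.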